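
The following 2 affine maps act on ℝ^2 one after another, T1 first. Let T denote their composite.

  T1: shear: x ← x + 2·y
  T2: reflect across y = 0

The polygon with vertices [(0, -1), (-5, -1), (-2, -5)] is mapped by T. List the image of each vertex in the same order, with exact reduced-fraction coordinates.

image vertices: (-2, 1), (-7, 1), (-12, 5)

T1 shear: x ← x + 2·y: (0, -1) → (-2, -1); (-5, -1) → (-7, -1); (-2, -5) → (-12, -5)
T2 reflect across y = 0: (-2, -1) → (-2, 1); (-7, -1) → (-7, 1); (-12, -5) → (-12, 5)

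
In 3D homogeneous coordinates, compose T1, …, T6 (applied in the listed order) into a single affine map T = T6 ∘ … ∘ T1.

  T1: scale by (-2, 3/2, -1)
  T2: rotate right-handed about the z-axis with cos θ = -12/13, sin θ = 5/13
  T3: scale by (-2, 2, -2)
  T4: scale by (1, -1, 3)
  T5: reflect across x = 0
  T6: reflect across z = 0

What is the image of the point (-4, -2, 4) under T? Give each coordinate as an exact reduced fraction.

T(p) = (-162/13, -152/13, -24)

T1 scale by (-2, 3/2, -1): (-4, -2, 4) → (8, -3, -4)
T2 rotate right-handed about the z-axis with cos θ = -12/13, sin θ = 5/13: (8, -3, -4) → (-81/13, 76/13, -4)
T3 scale by (-2, 2, -2): (-81/13, 76/13, -4) → (162/13, 152/13, 8)
T4 scale by (1, -1, 3): (162/13, 152/13, 8) → (162/13, -152/13, 24)
T5 reflect across x = 0: (162/13, -152/13, 24) → (-162/13, -152/13, 24)
T6 reflect across z = 0: (-162/13, -152/13, 24) → (-162/13, -152/13, -24)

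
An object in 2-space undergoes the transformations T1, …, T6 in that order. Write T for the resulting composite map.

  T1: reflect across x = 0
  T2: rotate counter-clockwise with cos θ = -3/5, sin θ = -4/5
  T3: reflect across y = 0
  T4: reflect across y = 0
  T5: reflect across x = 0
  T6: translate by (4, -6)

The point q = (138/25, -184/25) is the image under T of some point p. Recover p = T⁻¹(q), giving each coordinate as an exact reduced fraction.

T1 = [-1 0 0; 0 1 0; 0 0 1]
T2·T1 = [3/5 4/5 0; 4/5 -3/5 0; 0 0 1]
T3·…·T1 = [3/5 4/5 0; -4/5 3/5 0; 0 0 1]
T4·…·T1 = [3/5 4/5 0; 4/5 -3/5 0; 0 0 1]
T5·…·T1 = [-3/5 -4/5 0; 4/5 -3/5 0; 0 0 1]
T6·…·T1 = [-3/5 -4/5 4; 4/5 -3/5 -6; 0 0 1]
det M = 1; M⁻¹ = [-3/5 4/5 36/5; -4/5 -3/5 -2/5; 0 0 1]
M⁻¹ · (138/25, -184/25)ᵀ = (-2, -2/5)ᵀ

p = (-2, -2/5)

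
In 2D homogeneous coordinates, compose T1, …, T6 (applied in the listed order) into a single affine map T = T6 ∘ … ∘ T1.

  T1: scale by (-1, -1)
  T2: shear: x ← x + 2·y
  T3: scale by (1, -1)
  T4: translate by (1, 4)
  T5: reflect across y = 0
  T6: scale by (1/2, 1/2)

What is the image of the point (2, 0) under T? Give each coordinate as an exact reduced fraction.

T1 scale by (-1, -1): (2, 0) → (-2, 0)
T2 shear: x ← x + 2·y: (-2, 0) → (-2, 0)
T3 scale by (1, -1): (-2, 0) → (-2, 0)
T4 translate by (1, 4): (-2, 0) → (-1, 4)
T5 reflect across y = 0: (-1, 4) → (-1, -4)
T6 scale by (1/2, 1/2): (-1, -4) → (-1/2, -2)

T(p) = (-1/2, -2)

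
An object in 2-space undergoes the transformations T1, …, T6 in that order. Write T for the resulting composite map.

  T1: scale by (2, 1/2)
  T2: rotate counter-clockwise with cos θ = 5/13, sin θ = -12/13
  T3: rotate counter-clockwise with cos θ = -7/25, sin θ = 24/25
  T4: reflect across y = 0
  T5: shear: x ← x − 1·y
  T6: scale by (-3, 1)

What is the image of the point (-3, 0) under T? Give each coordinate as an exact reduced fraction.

T1 scale by (2, 1/2): (-3, 0) → (-6, 0)
T2 rotate counter-clockwise with cos θ = 5/13, sin θ = -12/13: (-6, 0) → (-30/13, 72/13)
T3 rotate counter-clockwise with cos θ = -7/25, sin θ = 24/25: (-30/13, 72/13) → (-1518/325, -1224/325)
T4 reflect across y = 0: (-1518/325, -1224/325) → (-1518/325, 1224/325)
T5 shear: x ← x − 1·y: (-1518/325, 1224/325) → (-2742/325, 1224/325)
T6 scale by (-3, 1): (-2742/325, 1224/325) → (8226/325, 1224/325)

T(p) = (8226/325, 1224/325)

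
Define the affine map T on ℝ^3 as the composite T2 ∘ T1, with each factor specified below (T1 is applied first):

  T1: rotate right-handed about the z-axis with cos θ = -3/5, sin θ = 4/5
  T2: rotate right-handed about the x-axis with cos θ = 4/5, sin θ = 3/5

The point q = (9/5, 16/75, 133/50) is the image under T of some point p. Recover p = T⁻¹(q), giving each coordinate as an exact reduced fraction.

T1 = [-3/5 -4/5 0 0; 4/5 -3/5 0 0; 0 0 1 0; 0 0 0 1]
T2·T1 = [-3/5 -4/5 0 0; 16/25 -12/25 -3/5 0; 12/25 -9/25 4/5 0; 0 0 0 1]
det M = 1; M⁻¹ = [-3/5 16/25 12/25 0; -4/5 -12/25 -9/25 0; 0 -3/5 4/5 0; 0 0 0 1]
M⁻¹ · (9/5, 16/75, 133/50)ᵀ = (1/3, -5/2, 2)ᵀ

p = (1/3, -5/2, 2)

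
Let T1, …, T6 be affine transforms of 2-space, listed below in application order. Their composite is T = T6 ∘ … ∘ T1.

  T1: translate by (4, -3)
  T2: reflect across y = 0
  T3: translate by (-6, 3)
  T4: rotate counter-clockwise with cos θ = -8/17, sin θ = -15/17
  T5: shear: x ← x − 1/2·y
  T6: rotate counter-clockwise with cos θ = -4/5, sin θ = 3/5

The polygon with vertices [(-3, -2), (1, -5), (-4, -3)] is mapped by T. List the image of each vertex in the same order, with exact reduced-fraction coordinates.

image vertices: (-651/85, 839/170), (-619/85, 1841/170), (-150/17, 90/17)

T1 translate by (4, -3): (-3, -2) → (1, -5); (1, -5) → (5, -8); (-4, -3) → (0, -6)
T2 reflect across y = 0: (1, -5) → (1, 5); (5, -8) → (5, 8); (0, -6) → (0, 6)
T3 translate by (-6, 3): (1, 5) → (-5, 8); (5, 8) → (-1, 11); (0, 6) → (-6, 9)
T4 rotate counter-clockwise with cos θ = -8/17, sin θ = -15/17: (-5, 8) → (160/17, 11/17); (-1, 11) → (173/17, -73/17); (-6, 9) → (183/17, 18/17)
T5 shear: x ← x − 1/2·y: (160/17, 11/17) → (309/34, 11/17); (173/17, -73/17) → (419/34, -73/17); (183/17, 18/17) → (174/17, 18/17)
T6 rotate counter-clockwise with cos θ = -4/5, sin θ = 3/5: (309/34, 11/17) → (-651/85, 839/170); (419/34, -73/17) → (-619/85, 1841/170); (174/17, 18/17) → (-150/17, 90/17)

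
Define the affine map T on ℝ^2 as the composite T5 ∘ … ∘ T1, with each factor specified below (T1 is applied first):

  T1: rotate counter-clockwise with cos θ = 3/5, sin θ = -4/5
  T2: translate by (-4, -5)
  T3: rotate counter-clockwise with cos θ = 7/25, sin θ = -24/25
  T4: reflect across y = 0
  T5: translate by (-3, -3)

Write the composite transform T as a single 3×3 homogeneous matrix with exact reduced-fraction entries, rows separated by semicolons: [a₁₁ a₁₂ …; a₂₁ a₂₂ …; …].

T1 = [3/5 4/5 0; -4/5 3/5 0; 0 0 1]
T2·T1 = [3/5 4/5 -4; -4/5 3/5 -5; 0 0 1]
T3·…·T1 = [-3/5 4/5 -148/25; -4/5 -3/5 61/25; 0 0 1]
T4·…·T1 = [-3/5 4/5 -148/25; 4/5 3/5 -61/25; 0 0 1]
T5·…·T1 = [-3/5 4/5 -223/25; 4/5 3/5 -136/25; 0 0 1]

T = [-3/5 4/5 -223/25; 4/5 3/5 -136/25; 0 0 1]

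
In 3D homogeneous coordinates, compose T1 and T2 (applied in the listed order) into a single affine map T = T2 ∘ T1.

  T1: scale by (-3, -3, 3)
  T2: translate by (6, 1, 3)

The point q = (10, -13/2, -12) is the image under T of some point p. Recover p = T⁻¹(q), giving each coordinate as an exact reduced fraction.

p = (-4/3, 5/2, -5)

T1 = [-3 0 0 0; 0 -3 0 0; 0 0 3 0; 0 0 0 1]
T2·T1 = [-3 0 0 6; 0 -3 0 1; 0 0 3 3; 0 0 0 1]
det M = 27; M⁻¹ = [-1/3 0 0 2; 0 -1/3 0 1/3; 0 0 1/3 -1; 0 0 0 1]
M⁻¹ · (10, -13/2, -12)ᵀ = (-4/3, 5/2, -5)ᵀ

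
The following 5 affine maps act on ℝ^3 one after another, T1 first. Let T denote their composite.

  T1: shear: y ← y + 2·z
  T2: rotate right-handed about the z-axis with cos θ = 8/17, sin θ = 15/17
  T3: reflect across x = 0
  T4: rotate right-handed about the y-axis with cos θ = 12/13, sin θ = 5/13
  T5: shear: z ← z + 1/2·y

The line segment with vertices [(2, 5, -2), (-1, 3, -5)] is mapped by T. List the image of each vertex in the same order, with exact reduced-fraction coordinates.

T1 shear: y ← y + 2·z: (2, 5, -2) → (2, 1, -2); (-1, 3, -5) → (-1, -7, -5)
T2 rotate right-handed about the z-axis with cos θ = 8/17, sin θ = 15/17: (2, 1, -2) → (1/17, 38/17, -2); (-1, -7, -5) → (97/17, -71/17, -5)
T3 reflect across x = 0: (1/17, 38/17, -2) → (-1/17, 38/17, -2); (97/17, -71/17, -5) → (-97/17, -71/17, -5)
T4 rotate right-handed about the y-axis with cos θ = 12/13, sin θ = 5/13: (-1/17, 38/17, -2) → (-14/17, 38/17, -31/17); (-97/17, -71/17, -5) → (-1589/221, -71/17, -535/221)
T5 shear: z ← z + 1/2·y: (-14/17, 38/17, -31/17) → (-14/17, 38/17, -12/17); (-1589/221, -71/17, -535/221) → (-1589/221, -71/17, -1993/442)

image vertices: (-14/17, 38/17, -12/17), (-1589/221, -71/17, -1993/442)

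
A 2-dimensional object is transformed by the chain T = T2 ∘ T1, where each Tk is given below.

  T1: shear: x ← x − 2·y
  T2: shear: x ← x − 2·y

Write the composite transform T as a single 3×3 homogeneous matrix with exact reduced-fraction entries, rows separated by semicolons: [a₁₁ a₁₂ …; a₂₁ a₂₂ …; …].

T = [1 -4 0; 0 1 0; 0 0 1]

T1 = [1 -2 0; 0 1 0; 0 0 1]
T2·T1 = [1 -4 0; 0 1 0; 0 0 1]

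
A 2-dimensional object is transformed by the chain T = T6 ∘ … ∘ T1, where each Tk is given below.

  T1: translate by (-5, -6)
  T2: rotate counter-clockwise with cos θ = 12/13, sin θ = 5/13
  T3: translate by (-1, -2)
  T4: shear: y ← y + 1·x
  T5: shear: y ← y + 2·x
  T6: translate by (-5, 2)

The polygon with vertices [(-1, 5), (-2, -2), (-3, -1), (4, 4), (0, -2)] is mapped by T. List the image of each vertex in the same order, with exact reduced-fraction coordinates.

image vertices: (-145/13, -282/13), (-122/13, -302/13), (-139/13, -346/13), (-80/13, -74/13), (-98/13, -220/13)

T1 translate by (-5, -6): (-1, 5) → (-6, -1); (-2, -2) → (-7, -8); (-3, -1) → (-8, -7); (4, 4) → (-1, -2); (0, -2) → (-5, -8)
T2 rotate counter-clockwise with cos θ = 12/13, sin θ = 5/13: (-6, -1) → (-67/13, -42/13); (-7, -8) → (-44/13, -131/13); (-8, -7) → (-61/13, -124/13); (-1, -2) → (-2/13, -29/13); (-5, -8) → (-20/13, -121/13)
T3 translate by (-1, -2): (-67/13, -42/13) → (-80/13, -68/13); (-44/13, -131/13) → (-57/13, -157/13); (-61/13, -124/13) → (-74/13, -150/13); (-2/13, -29/13) → (-15/13, -55/13); (-20/13, -121/13) → (-33/13, -147/13)
T4 shear: y ← y + 1·x: (-80/13, -68/13) → (-80/13, -148/13); (-57/13, -157/13) → (-57/13, -214/13); (-74/13, -150/13) → (-74/13, -224/13); (-15/13, -55/13) → (-15/13, -70/13); (-33/13, -147/13) → (-33/13, -180/13)
T5 shear: y ← y + 2·x: (-80/13, -148/13) → (-80/13, -308/13); (-57/13, -214/13) → (-57/13, -328/13); (-74/13, -224/13) → (-74/13, -372/13); (-15/13, -70/13) → (-15/13, -100/13); (-33/13, -180/13) → (-33/13, -246/13)
T6 translate by (-5, 2): (-80/13, -308/13) → (-145/13, -282/13); (-57/13, -328/13) → (-122/13, -302/13); (-74/13, -372/13) → (-139/13, -346/13); (-15/13, -100/13) → (-80/13, -74/13); (-33/13, -246/13) → (-98/13, -220/13)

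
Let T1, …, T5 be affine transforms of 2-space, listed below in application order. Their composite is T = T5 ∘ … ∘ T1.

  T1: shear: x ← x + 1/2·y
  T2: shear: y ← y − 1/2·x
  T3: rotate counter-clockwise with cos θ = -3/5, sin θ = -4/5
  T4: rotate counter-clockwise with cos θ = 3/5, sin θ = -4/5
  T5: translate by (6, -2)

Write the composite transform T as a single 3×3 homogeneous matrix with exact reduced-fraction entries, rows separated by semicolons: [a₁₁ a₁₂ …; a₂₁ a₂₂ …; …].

T = [-1 -1/2 6; 1/2 -3/4 -2; 0 0 1]

T1 = [1 1/2 0; 0 1 0; 0 0 1]
T2·T1 = [1 1/2 0; -1/2 3/4 0; 0 0 1]
T3·…·T1 = [-1 3/10 0; -1/2 -17/20 0; 0 0 1]
T4·…·T1 = [-1 -1/2 0; 1/2 -3/4 0; 0 0 1]
T5·…·T1 = [-1 -1/2 6; 1/2 -3/4 -2; 0 0 1]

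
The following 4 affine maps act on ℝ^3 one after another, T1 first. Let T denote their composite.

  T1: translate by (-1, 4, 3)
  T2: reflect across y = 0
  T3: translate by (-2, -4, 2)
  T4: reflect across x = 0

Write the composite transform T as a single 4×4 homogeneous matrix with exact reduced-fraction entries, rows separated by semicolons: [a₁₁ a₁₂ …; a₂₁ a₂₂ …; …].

T = [-1 0 0 3; 0 -1 0 -8; 0 0 1 5; 0 0 0 1]

T1 = [1 0 0 -1; 0 1 0 4; 0 0 1 3; 0 0 0 1]
T2·T1 = [1 0 0 -1; 0 -1 0 -4; 0 0 1 3; 0 0 0 1]
T3·…·T1 = [1 0 0 -3; 0 -1 0 -8; 0 0 1 5; 0 0 0 1]
T4·…·T1 = [-1 0 0 3; 0 -1 0 -8; 0 0 1 5; 0 0 0 1]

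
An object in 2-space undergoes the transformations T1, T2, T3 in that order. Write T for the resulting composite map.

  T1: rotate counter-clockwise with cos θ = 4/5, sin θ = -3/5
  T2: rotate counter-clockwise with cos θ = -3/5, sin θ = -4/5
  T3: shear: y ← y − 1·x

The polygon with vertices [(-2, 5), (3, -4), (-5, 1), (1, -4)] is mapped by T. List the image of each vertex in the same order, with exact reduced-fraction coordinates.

image vertices: (83/25, -189/25), (-4, 7), (127/25, -116/25), (-52/25, 141/25)

T1 rotate counter-clockwise with cos θ = 4/5, sin θ = -3/5: (-2, 5) → (7/5, 26/5); (3, -4) → (0, -5); (-5, 1) → (-17/5, 19/5); (1, -4) → (-8/5, -19/5)
T2 rotate counter-clockwise with cos θ = -3/5, sin θ = -4/5: (7/5, 26/5) → (83/25, -106/25); (0, -5) → (-4, 3); (-17/5, 19/5) → (127/25, 11/25); (-8/5, -19/5) → (-52/25, 89/25)
T3 shear: y ← y − 1·x: (83/25, -106/25) → (83/25, -189/25); (-4, 3) → (-4, 7); (127/25, 11/25) → (127/25, -116/25); (-52/25, 89/25) → (-52/25, 141/25)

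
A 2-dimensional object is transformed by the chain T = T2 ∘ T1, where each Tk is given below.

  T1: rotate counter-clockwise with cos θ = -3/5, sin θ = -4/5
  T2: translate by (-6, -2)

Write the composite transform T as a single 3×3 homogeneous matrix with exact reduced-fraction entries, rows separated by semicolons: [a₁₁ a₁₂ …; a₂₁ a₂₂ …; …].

T1 = [-3/5 4/5 0; -4/5 -3/5 0; 0 0 1]
T2·T1 = [-3/5 4/5 -6; -4/5 -3/5 -2; 0 0 1]

T = [-3/5 4/5 -6; -4/5 -3/5 -2; 0 0 1]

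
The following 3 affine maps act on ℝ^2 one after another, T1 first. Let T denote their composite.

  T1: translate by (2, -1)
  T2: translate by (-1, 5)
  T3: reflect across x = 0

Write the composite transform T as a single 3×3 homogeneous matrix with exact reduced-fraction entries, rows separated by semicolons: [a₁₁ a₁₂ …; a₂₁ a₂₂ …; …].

T1 = [1 0 2; 0 1 -1; 0 0 1]
T2·T1 = [1 0 1; 0 1 4; 0 0 1]
T3·…·T1 = [-1 0 -1; 0 1 4; 0 0 1]

T = [-1 0 -1; 0 1 4; 0 0 1]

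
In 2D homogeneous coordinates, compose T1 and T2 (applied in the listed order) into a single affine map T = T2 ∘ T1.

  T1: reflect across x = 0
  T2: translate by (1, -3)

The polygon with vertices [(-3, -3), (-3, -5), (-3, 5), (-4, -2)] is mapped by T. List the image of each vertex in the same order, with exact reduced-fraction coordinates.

T1 reflect across x = 0: (-3, -3) → (3, -3); (-3, -5) → (3, -5); (-3, 5) → (3, 5); (-4, -2) → (4, -2)
T2 translate by (1, -3): (3, -3) → (4, -6); (3, -5) → (4, -8); (3, 5) → (4, 2); (4, -2) → (5, -5)

image vertices: (4, -6), (4, -8), (4, 2), (5, -5)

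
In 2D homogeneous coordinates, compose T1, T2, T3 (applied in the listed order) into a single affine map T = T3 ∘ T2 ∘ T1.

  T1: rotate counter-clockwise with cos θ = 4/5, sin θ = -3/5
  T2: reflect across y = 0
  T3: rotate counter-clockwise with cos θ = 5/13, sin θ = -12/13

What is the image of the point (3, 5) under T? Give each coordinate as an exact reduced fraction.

T(p) = (3/65, -379/65)

T1 rotate counter-clockwise with cos θ = 4/5, sin θ = -3/5: (3, 5) → (27/5, 11/5)
T2 reflect across y = 0: (27/5, 11/5) → (27/5, -11/5)
T3 rotate counter-clockwise with cos θ = 5/13, sin θ = -12/13: (27/5, -11/5) → (3/65, -379/65)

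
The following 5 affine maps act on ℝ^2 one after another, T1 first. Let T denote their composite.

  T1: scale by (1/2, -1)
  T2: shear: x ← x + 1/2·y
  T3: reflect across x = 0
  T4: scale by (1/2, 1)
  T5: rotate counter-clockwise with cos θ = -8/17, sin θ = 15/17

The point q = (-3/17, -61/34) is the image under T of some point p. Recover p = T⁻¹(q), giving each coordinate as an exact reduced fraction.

p = (5, -1)

T1 = [1/2 0 0; 0 -1 0; 0 0 1]
T2·T1 = [1/2 -1/2 0; 0 -1 0; 0 0 1]
T3·…·T1 = [-1/2 1/2 0; 0 -1 0; 0 0 1]
T4·…·T1 = [-1/4 1/4 0; 0 -1 0; 0 0 1]
T5·…·T1 = [2/17 13/17 0; -15/68 47/68 0; 0 0 1]
det M = 1/4; M⁻¹ = [47/17 -52/17 0; 15/17 8/17 0; 0 0 1]
M⁻¹ · (-3/17, -61/34)ᵀ = (5, -1)ᵀ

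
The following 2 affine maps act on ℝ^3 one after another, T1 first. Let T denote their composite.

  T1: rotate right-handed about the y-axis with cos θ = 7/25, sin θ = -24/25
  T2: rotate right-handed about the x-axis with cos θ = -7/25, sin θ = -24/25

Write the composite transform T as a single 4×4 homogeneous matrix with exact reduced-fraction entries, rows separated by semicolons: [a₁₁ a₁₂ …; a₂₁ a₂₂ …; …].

T = [7/25 0 -24/25 0; 576/625 -7/25 168/625 0; -168/625 -24/25 -49/625 0; 0 0 0 1]

T1 = [7/25 0 -24/25 0; 0 1 0 0; 24/25 0 7/25 0; 0 0 0 1]
T2·T1 = [7/25 0 -24/25 0; 576/625 -7/25 168/625 0; -168/625 -24/25 -49/625 0; 0 0 0 1]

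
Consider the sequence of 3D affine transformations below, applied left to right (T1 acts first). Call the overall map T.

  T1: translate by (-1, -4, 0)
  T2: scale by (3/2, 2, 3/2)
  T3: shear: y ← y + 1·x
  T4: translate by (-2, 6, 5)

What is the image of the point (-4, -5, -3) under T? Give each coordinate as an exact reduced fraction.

T1 translate by (-1, -4, 0): (-4, -5, -3) → (-5, -9, -3)
T2 scale by (3/2, 2, 3/2): (-5, -9, -3) → (-15/2, -18, -9/2)
T3 shear: y ← y + 1·x: (-15/2, -18, -9/2) → (-15/2, -51/2, -9/2)
T4 translate by (-2, 6, 5): (-15/2, -51/2, -9/2) → (-19/2, -39/2, 1/2)

T(p) = (-19/2, -39/2, 1/2)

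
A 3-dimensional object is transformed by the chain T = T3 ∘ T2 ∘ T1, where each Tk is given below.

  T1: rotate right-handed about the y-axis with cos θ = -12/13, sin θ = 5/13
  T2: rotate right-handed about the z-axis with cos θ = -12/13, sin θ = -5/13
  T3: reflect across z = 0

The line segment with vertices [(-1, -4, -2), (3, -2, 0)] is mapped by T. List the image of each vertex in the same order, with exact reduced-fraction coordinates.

T1 rotate right-handed about the y-axis with cos θ = -12/13, sin θ = 5/13: (-1, -4, -2) → (2/13, -4, 29/13); (3, -2, 0) → (-36/13, -2, -15/13)
T2 rotate right-handed about the z-axis with cos θ = -12/13, sin θ = -5/13: (2/13, -4, 29/13) → (-284/169, 614/169, 29/13); (-36/13, -2, -15/13) → (302/169, 492/169, -15/13)
T3 reflect across z = 0: (-284/169, 614/169, 29/13) → (-284/169, 614/169, -29/13); (302/169, 492/169, -15/13) → (302/169, 492/169, 15/13)

image vertices: (-284/169, 614/169, -29/13), (302/169, 492/169, 15/13)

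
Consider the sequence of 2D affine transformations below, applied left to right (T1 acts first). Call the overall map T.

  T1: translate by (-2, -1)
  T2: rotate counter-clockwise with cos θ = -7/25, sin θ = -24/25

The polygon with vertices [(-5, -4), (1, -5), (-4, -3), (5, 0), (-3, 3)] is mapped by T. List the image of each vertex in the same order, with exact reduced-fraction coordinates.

image vertices: (-71/25, 203/25), (-137/25, 66/25), (-54/25, 172/25), (-9/5, -13/5), (83/25, 106/25)

T1 translate by (-2, -1): (-5, -4) → (-7, -5); (1, -5) → (-1, -6); (-4, -3) → (-6, -4); (5, 0) → (3, -1); (-3, 3) → (-5, 2)
T2 rotate counter-clockwise with cos θ = -7/25, sin θ = -24/25: (-7, -5) → (-71/25, 203/25); (-1, -6) → (-137/25, 66/25); (-6, -4) → (-54/25, 172/25); (3, -1) → (-9/5, -13/5); (-5, 2) → (83/25, 106/25)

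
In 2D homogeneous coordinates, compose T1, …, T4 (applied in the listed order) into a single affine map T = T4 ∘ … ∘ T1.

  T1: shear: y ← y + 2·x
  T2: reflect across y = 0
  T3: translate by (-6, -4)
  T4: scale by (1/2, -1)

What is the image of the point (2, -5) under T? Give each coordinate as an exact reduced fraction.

T1 shear: y ← y + 2·x: (2, -5) → (2, -1)
T2 reflect across y = 0: (2, -1) → (2, 1)
T3 translate by (-6, -4): (2, 1) → (-4, -3)
T4 scale by (1/2, -1): (-4, -3) → (-2, 3)

T(p) = (-2, 3)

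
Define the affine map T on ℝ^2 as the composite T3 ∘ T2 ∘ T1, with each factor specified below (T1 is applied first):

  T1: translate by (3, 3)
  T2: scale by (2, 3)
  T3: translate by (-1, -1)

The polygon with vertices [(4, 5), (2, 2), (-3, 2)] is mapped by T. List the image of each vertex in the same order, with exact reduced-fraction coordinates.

T1 translate by (3, 3): (4, 5) → (7, 8); (2, 2) → (5, 5); (-3, 2) → (0, 5)
T2 scale by (2, 3): (7, 8) → (14, 24); (5, 5) → (10, 15); (0, 5) → (0, 15)
T3 translate by (-1, -1): (14, 24) → (13, 23); (10, 15) → (9, 14); (0, 15) → (-1, 14)

image vertices: (13, 23), (9, 14), (-1, 14)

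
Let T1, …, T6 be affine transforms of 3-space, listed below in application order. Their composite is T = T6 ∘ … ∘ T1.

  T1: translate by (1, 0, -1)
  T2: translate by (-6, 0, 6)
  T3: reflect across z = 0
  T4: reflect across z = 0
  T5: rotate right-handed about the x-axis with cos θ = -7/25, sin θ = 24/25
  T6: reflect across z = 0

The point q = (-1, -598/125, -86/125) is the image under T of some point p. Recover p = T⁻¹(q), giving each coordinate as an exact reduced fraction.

p = (4, 2, -3/5)

T1 = [1 0 0 1; 0 1 0 0; 0 0 1 -1; 0 0 0 1]
T2·T1 = [1 0 0 -5; 0 1 0 0; 0 0 1 5; 0 0 0 1]
T3·…·T1 = [1 0 0 -5; 0 1 0 0; 0 0 -1 -5; 0 0 0 1]
T4·…·T1 = [1 0 0 -5; 0 1 0 0; 0 0 1 5; 0 0 0 1]
T5·…·T1 = [1 0 0 -5; 0 -7/25 -24/25 -24/5; 0 24/25 -7/25 -7/5; 0 0 0 1]
T6·…·T1 = [1 0 0 -5; 0 -7/25 -24/25 -24/5; 0 -24/25 7/25 7/5; 0 0 0 1]
det M = -1; M⁻¹ = [1 0 0 5; 0 -7/25 -24/25 0; 0 -24/25 7/25 -5; 0 0 0 1]
M⁻¹ · (-1, -598/125, -86/125)ᵀ = (4, 2, -3/5)ᵀ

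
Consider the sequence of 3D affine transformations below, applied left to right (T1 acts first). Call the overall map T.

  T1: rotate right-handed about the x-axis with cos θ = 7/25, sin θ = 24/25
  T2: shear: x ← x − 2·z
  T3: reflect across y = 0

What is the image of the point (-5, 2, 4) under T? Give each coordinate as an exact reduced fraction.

T(p) = (-277/25, 82/25, 76/25)

T1 rotate right-handed about the x-axis with cos θ = 7/25, sin θ = 24/25: (-5, 2, 4) → (-5, -82/25, 76/25)
T2 shear: x ← x − 2·z: (-5, -82/25, 76/25) → (-277/25, -82/25, 76/25)
T3 reflect across y = 0: (-277/25, -82/25, 76/25) → (-277/25, 82/25, 76/25)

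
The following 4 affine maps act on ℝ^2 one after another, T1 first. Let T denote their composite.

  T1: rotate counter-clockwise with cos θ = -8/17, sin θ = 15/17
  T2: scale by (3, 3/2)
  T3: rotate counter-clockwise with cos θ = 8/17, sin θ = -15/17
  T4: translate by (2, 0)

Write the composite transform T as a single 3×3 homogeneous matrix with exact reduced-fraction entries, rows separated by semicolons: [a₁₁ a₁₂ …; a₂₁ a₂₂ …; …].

T1 = [-8/17 -15/17 0; 15/17 -8/17 0; 0 0 1]
T2·T1 = [-24/17 -45/17 0; 45/34 -12/17 0; 0 0 1]
T3·…·T1 = [291/578 -540/289 0; 540/289 579/289 0; 0 0 1]
T4·…·T1 = [291/578 -540/289 2; 540/289 579/289 0; 0 0 1]

T = [291/578 -540/289 2; 540/289 579/289 0; 0 0 1]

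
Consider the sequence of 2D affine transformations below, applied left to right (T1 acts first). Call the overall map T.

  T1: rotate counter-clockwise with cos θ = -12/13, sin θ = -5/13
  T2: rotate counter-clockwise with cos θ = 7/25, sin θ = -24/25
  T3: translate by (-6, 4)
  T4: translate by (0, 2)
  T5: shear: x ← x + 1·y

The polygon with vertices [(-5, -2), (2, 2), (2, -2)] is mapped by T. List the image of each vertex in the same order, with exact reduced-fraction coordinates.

image vertices: (669/325, 1093/325), (-816/325, 2048/325), (1012/325, 2864/325)

T1 rotate counter-clockwise with cos θ = -12/13, sin θ = -5/13: (-5, -2) → (50/13, 49/13); (2, 2) → (-14/13, -34/13); (2, -2) → (-34/13, 14/13)
T2 rotate counter-clockwise with cos θ = 7/25, sin θ = -24/25: (50/13, 49/13) → (1526/325, -857/325); (-14/13, -34/13) → (-914/325, 98/325); (-34/13, 14/13) → (98/325, 914/325)
T3 translate by (-6, 4): (1526/325, -857/325) → (-424/325, 443/325); (-914/325, 98/325) → (-2864/325, 1398/325); (98/325, 914/325) → (-1852/325, 2214/325)
T4 translate by (0, 2): (-424/325, 443/325) → (-424/325, 1093/325); (-2864/325, 1398/325) → (-2864/325, 2048/325); (-1852/325, 2214/325) → (-1852/325, 2864/325)
T5 shear: x ← x + 1·y: (-424/325, 1093/325) → (669/325, 1093/325); (-2864/325, 2048/325) → (-816/325, 2048/325); (-1852/325, 2864/325) → (1012/325, 2864/325)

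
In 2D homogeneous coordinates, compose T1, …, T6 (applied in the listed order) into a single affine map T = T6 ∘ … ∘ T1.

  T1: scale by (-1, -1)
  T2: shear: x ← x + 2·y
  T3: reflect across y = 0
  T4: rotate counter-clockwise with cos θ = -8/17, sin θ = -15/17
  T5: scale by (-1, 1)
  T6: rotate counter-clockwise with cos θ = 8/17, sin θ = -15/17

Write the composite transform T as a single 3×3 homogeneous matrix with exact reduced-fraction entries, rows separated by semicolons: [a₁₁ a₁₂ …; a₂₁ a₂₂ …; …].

T = [161/289 82/289 0; 240/289 641/289 0; 0 0 1]

T1 = [-1 0 0; 0 -1 0; 0 0 1]
T2·T1 = [-1 -2 0; 0 -1 0; 0 0 1]
T3·…·T1 = [-1 -2 0; 0 1 0; 0 0 1]
T4·…·T1 = [8/17 31/17 0; 15/17 22/17 0; 0 0 1]
T5·…·T1 = [-8/17 -31/17 0; 15/17 22/17 0; 0 0 1]
T6·…·T1 = [161/289 82/289 0; 240/289 641/289 0; 0 0 1]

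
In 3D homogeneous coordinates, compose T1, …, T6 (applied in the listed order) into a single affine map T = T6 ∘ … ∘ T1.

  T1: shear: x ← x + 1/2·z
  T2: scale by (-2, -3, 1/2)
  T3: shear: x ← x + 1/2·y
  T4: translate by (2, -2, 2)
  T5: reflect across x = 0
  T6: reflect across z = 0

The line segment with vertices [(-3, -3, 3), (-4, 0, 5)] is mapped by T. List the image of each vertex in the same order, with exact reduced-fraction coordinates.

image vertices: (-19/2, 7, -7/2), (-5, -2, -9/2)

T1 shear: x ← x + 1/2·z: (-3, -3, 3) → (-3/2, -3, 3); (-4, 0, 5) → (-3/2, 0, 5)
T2 scale by (-2, -3, 1/2): (-3/2, -3, 3) → (3, 9, 3/2); (-3/2, 0, 5) → (3, 0, 5/2)
T3 shear: x ← x + 1/2·y: (3, 9, 3/2) → (15/2, 9, 3/2); (3, 0, 5/2) → (3, 0, 5/2)
T4 translate by (2, -2, 2): (15/2, 9, 3/2) → (19/2, 7, 7/2); (3, 0, 5/2) → (5, -2, 9/2)
T5 reflect across x = 0: (19/2, 7, 7/2) → (-19/2, 7, 7/2); (5, -2, 9/2) → (-5, -2, 9/2)
T6 reflect across z = 0: (-19/2, 7, 7/2) → (-19/2, 7, -7/2); (-5, -2, 9/2) → (-5, -2, -9/2)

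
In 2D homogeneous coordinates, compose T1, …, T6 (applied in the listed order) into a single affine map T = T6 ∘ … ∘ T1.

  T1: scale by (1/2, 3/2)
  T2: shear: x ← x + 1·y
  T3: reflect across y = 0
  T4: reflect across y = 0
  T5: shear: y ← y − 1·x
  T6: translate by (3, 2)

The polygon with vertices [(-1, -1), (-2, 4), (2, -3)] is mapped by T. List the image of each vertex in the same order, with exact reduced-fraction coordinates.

T1 scale by (1/2, 3/2): (-1, -1) → (-1/2, -3/2); (-2, 4) → (-1, 6); (2, -3) → (1, -9/2)
T2 shear: x ← x + 1·y: (-1/2, -3/2) → (-2, -3/2); (-1, 6) → (5, 6); (1, -9/2) → (-7/2, -9/2)
T3 reflect across y = 0: (-2, -3/2) → (-2, 3/2); (5, 6) → (5, -6); (-7/2, -9/2) → (-7/2, 9/2)
T4 reflect across y = 0: (-2, 3/2) → (-2, -3/2); (5, -6) → (5, 6); (-7/2, 9/2) → (-7/2, -9/2)
T5 shear: y ← y − 1·x: (-2, -3/2) → (-2, 1/2); (5, 6) → (5, 1); (-7/2, -9/2) → (-7/2, -1)
T6 translate by (3, 2): (-2, 1/2) → (1, 5/2); (5, 1) → (8, 3); (-7/2, -1) → (-1/2, 1)

image vertices: (1, 5/2), (8, 3), (-1/2, 1)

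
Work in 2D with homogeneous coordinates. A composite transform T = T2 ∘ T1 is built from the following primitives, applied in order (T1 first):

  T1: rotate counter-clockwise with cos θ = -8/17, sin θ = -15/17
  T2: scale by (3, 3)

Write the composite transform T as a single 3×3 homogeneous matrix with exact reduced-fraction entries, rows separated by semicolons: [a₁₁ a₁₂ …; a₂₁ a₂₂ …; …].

T = [-24/17 45/17 0; -45/17 -24/17 0; 0 0 1]

T1 = [-8/17 15/17 0; -15/17 -8/17 0; 0 0 1]
T2·T1 = [-24/17 45/17 0; -45/17 -24/17 0; 0 0 1]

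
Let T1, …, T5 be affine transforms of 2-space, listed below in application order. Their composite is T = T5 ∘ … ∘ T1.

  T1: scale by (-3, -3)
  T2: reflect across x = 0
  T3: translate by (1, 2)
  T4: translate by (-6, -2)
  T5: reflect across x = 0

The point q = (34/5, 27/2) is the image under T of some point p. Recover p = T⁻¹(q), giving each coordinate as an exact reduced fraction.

p = (-3/5, -9/2)

T1 = [-3 0 0; 0 -3 0; 0 0 1]
T2·T1 = [3 0 0; 0 -3 0; 0 0 1]
T3·…·T1 = [3 0 1; 0 -3 2; 0 0 1]
T4·…·T1 = [3 0 -5; 0 -3 0; 0 0 1]
T5·…·T1 = [-3 0 5; 0 -3 0; 0 0 1]
det M = 9; M⁻¹ = [-1/3 0 5/3; 0 -1/3 0; 0 0 1]
M⁻¹ · (34/5, 27/2)ᵀ = (-3/5, -9/2)ᵀ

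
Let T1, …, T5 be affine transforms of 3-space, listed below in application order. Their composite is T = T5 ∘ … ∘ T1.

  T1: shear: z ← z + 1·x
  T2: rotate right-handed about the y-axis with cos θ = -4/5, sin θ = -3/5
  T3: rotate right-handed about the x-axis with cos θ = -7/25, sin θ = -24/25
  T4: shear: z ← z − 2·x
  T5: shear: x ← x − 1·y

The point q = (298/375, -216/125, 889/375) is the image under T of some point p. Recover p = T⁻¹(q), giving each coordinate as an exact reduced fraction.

p = (-1/3, 0, 7/3)

T1 = [1 0 0 0; 0 1 0 0; 1 0 1 0; 0 0 0 1]
T2·T1 = [-7/5 0 -3/5 0; 0 1 0 0; -1/5 0 -4/5 0; 0 0 0 1]
T3·…·T1 = [-7/5 0 -3/5 0; -24/125 -7/25 -96/125 0; 7/125 -24/25 28/125 0; 0 0 0 1]
T4·…·T1 = [-7/5 0 -3/5 0; -24/125 -7/25 -96/125 0; 357/125 -24/25 178/125 0; 0 0 0 1]
T5·…·T1 = [-151/125 7/25 21/125 0; -24/125 -7/25 -96/125 0; 357/125 -24/25 178/125 0; 0 0 0 1]
det M = 1; M⁻¹ = [-142/125 -14/25 -21/125 0; -48/25 -11/5 -24/25 0; 123/125 -9/25 49/125 0; 0 0 0 1]
M⁻¹ · (298/375, -216/125, 889/375)ᵀ = (-1/3, 0, 7/3)ᵀ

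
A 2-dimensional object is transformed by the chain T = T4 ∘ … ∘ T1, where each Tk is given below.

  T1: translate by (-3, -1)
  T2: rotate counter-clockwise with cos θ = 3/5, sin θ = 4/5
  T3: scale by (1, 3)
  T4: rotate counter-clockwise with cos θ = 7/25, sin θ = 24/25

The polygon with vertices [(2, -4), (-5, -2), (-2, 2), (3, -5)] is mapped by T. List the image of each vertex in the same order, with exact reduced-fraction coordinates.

T1 translate by (-3, -1): (2, -4) → (-1, -5); (-5, -2) → (-8, -3); (-2, 2) → (-5, 1); (3, -5) → (0, -6)
T2 rotate counter-clockwise with cos θ = 3/5, sin θ = 4/5: (-1, -5) → (17/5, -19/5); (-8, -3) → (-12/5, -41/5); (-5, 1) → (-19/5, -17/5); (0, -6) → (24/5, -18/5)
T3 scale by (1, 3): (17/5, -19/5) → (17/5, -57/5); (-12/5, -41/5) → (-12/5, -123/5); (-19/5, -17/5) → (-19/5, -51/5); (24/5, -18/5) → (24/5, -54/5)
T4 rotate counter-clockwise with cos θ = 7/25, sin θ = 24/25: (17/5, -57/5) → (1487/125, 9/125); (-12/5, -123/5) → (2868/125, -1149/125); (-19/5, -51/5) → (1091/125, -813/125); (24/5, -54/5) → (1464/125, 198/125)

image vertices: (1487/125, 9/125), (2868/125, -1149/125), (1091/125, -813/125), (1464/125, 198/125)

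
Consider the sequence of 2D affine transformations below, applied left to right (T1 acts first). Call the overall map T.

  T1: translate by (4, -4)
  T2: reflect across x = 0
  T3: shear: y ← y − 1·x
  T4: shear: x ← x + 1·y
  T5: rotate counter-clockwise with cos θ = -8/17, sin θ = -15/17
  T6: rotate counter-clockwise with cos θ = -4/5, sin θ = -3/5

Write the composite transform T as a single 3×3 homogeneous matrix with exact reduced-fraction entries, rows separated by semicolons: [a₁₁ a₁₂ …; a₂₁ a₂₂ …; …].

T1 = [1 0 4; 0 1 -4; 0 0 1]
T2·T1 = [-1 0 -4; 0 1 -4; 0 0 1]
T3·…·T1 = [-1 0 -4; 1 1 0; 0 0 1]
T4·…·T1 = [0 1 -4; 1 1 0; 0 0 1]
T5·…·T1 = [15/17 7/17 32/17; -8/17 -23/17 60/17; 0 0 1]
T6·…·T1 = [-84/85 -97/85 52/85; -13/85 71/85 -336/85; 0 0 1]

T = [-84/85 -97/85 52/85; -13/85 71/85 -336/85; 0 0 1]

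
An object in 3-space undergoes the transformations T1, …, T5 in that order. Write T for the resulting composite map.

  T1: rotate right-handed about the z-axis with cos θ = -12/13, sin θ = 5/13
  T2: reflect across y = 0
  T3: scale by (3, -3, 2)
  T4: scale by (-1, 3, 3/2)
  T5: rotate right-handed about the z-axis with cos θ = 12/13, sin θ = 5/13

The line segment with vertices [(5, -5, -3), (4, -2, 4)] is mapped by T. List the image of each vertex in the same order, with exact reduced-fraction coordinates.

image vertices: (-2565/169, 9705/169, -9), (-612/169, 5322/169, 12)

T1 rotate right-handed about the z-axis with cos θ = -12/13, sin θ = 5/13: (5, -5, -3) → (-35/13, 85/13, -3); (4, -2, 4) → (-38/13, 44/13, 4)
T2 reflect across y = 0: (-35/13, 85/13, -3) → (-35/13, -85/13, -3); (-38/13, 44/13, 4) → (-38/13, -44/13, 4)
T3 scale by (3, -3, 2): (-35/13, -85/13, -3) → (-105/13, 255/13, -6); (-38/13, -44/13, 4) → (-114/13, 132/13, 8)
T4 scale by (-1, 3, 3/2): (-105/13, 255/13, -6) → (105/13, 765/13, -9); (-114/13, 132/13, 8) → (114/13, 396/13, 12)
T5 rotate right-handed about the z-axis with cos θ = 12/13, sin θ = 5/13: (105/13, 765/13, -9) → (-2565/169, 9705/169, -9); (114/13, 396/13, 12) → (-612/169, 5322/169, 12)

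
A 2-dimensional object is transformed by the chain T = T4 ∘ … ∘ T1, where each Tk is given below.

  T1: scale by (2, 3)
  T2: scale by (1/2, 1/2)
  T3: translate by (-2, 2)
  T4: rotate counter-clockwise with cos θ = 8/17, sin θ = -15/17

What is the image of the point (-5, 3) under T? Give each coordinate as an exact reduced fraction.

T1 scale by (2, 3): (-5, 3) → (-10, 9)
T2 scale by (1/2, 1/2): (-10, 9) → (-5, 9/2)
T3 translate by (-2, 2): (-5, 9/2) → (-7, 13/2)
T4 rotate counter-clockwise with cos θ = 8/17, sin θ = -15/17: (-7, 13/2) → (83/34, 157/17)

T(p) = (83/34, 157/17)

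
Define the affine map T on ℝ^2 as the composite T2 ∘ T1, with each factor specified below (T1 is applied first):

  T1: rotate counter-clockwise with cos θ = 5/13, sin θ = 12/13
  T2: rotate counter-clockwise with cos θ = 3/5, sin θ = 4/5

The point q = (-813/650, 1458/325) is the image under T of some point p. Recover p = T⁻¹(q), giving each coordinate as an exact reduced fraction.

T1 = [5/13 -12/13 0; 12/13 5/13 0; 0 0 1]
T2·T1 = [-33/65 -56/65 0; 56/65 -33/65 0; 0 0 1]
det M = 1; M⁻¹ = [-33/65 56/65 0; -56/65 -33/65 0; 0 0 1]
M⁻¹ · (-813/650, 1458/325)ᵀ = (9/2, -6/5)ᵀ

p = (9/2, -6/5)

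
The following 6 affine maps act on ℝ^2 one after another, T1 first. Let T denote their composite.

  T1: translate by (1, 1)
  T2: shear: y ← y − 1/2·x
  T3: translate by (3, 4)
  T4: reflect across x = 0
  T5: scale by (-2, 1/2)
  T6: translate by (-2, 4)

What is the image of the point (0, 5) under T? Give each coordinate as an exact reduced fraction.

T(p) = (6, 35/4)

T1 translate by (1, 1): (0, 5) → (1, 6)
T2 shear: y ← y − 1/2·x: (1, 6) → (1, 11/2)
T3 translate by (3, 4): (1, 11/2) → (4, 19/2)
T4 reflect across x = 0: (4, 19/2) → (-4, 19/2)
T5 scale by (-2, 1/2): (-4, 19/2) → (8, 19/4)
T6 translate by (-2, 4): (8, 19/4) → (6, 35/4)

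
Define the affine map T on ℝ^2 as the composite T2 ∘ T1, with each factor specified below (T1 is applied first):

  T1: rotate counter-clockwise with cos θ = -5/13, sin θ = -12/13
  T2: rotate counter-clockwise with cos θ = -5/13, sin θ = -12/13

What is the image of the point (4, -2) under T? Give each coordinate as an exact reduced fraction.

T(p) = (-236/169, 718/169)

T1 rotate counter-clockwise with cos θ = -5/13, sin θ = -12/13: (4, -2) → (-44/13, -38/13)
T2 rotate counter-clockwise with cos θ = -5/13, sin θ = -12/13: (-44/13, -38/13) → (-236/169, 718/169)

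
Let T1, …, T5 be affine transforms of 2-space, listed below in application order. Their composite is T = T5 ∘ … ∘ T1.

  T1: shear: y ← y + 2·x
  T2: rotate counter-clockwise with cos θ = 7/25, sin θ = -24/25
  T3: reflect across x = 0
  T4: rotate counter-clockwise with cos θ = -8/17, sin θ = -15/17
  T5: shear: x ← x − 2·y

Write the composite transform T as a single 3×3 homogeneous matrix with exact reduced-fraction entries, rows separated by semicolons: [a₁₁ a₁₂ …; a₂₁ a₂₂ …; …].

T1 = [1 0 0; 2 1 0; 0 0 1]
T2·T1 = [11/5 24/25 0; -2/5 7/25 0; 0 0 1]
T3·…·T1 = [-11/5 -24/25 0; -2/5 7/25 0; 0 0 1]
T4·…·T1 = [58/85 297/425 0; 181/85 304/425 0; 0 0 1]
T5·…·T1 = [-304/85 -311/425 0; 181/85 304/425 0; 0 0 1]

T = [-304/85 -311/425 0; 181/85 304/425 0; 0 0 1]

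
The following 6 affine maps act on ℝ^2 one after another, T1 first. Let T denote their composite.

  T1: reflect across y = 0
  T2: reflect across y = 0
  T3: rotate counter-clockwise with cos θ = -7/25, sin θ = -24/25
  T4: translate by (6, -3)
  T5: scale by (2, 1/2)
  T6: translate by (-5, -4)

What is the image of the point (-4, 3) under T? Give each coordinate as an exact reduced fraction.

T1 reflect across y = 0: (-4, 3) → (-4, -3)
T2 reflect across y = 0: (-4, -3) → (-4, 3)
T3 rotate counter-clockwise with cos θ = -7/25, sin θ = -24/25: (-4, 3) → (4, 3)
T4 translate by (6, -3): (4, 3) → (10, 0)
T5 scale by (2, 1/2): (10, 0) → (20, 0)
T6 translate by (-5, -4): (20, 0) → (15, -4)

T(p) = (15, -4)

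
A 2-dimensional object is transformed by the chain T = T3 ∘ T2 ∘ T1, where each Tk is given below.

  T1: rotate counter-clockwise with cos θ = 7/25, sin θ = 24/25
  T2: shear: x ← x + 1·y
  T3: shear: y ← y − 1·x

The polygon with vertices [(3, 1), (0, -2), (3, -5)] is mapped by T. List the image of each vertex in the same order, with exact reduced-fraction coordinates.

T1 rotate counter-clockwise with cos θ = 7/25, sin θ = 24/25: (3, 1) → (-3/25, 79/25); (0, -2) → (48/25, -14/25); (3, -5) → (141/25, 37/25)
T2 shear: x ← x + 1·y: (-3/25, 79/25) → (76/25, 79/25); (48/25, -14/25) → (34/25, -14/25); (141/25, 37/25) → (178/25, 37/25)
T3 shear: y ← y − 1·x: (76/25, 79/25) → (76/25, 3/25); (34/25, -14/25) → (34/25, -48/25); (178/25, 37/25) → (178/25, -141/25)

image vertices: (76/25, 3/25), (34/25, -48/25), (178/25, -141/25)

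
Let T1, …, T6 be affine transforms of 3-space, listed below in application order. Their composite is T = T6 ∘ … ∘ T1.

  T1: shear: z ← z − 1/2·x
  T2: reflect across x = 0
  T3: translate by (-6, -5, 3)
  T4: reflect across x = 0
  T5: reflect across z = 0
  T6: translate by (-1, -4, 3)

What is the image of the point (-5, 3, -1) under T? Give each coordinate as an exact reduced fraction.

T(p) = (0, -6, -3/2)

T1 shear: z ← z − 1/2·x: (-5, 3, -1) → (-5, 3, 3/2)
T2 reflect across x = 0: (-5, 3, 3/2) → (5, 3, 3/2)
T3 translate by (-6, -5, 3): (5, 3, 3/2) → (-1, -2, 9/2)
T4 reflect across x = 0: (-1, -2, 9/2) → (1, -2, 9/2)
T5 reflect across z = 0: (1, -2, 9/2) → (1, -2, -9/2)
T6 translate by (-1, -4, 3): (1, -2, -9/2) → (0, -6, -3/2)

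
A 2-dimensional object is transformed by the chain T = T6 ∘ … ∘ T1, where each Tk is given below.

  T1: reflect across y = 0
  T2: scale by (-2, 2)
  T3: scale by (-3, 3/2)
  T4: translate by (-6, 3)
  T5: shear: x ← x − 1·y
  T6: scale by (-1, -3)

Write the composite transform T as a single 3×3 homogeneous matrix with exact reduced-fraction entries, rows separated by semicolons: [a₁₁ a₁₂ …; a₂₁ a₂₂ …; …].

T = [-6 -3 9; 0 9 -9; 0 0 1]

T1 = [1 0 0; 0 -1 0; 0 0 1]
T2·T1 = [-2 0 0; 0 -2 0; 0 0 1]
T3·…·T1 = [6 0 0; 0 -3 0; 0 0 1]
T4·…·T1 = [6 0 -6; 0 -3 3; 0 0 1]
T5·…·T1 = [6 3 -9; 0 -3 3; 0 0 1]
T6·…·T1 = [-6 -3 9; 0 9 -9; 0 0 1]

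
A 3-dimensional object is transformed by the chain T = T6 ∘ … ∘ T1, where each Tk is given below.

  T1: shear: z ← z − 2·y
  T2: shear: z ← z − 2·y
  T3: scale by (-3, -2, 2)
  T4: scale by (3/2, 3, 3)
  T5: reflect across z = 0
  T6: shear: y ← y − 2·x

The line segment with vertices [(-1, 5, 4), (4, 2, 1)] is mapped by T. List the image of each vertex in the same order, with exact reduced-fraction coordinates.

T1 shear: z ← z − 2·y: (-1, 5, 4) → (-1, 5, -6); (4, 2, 1) → (4, 2, -3)
T2 shear: z ← z − 2·y: (-1, 5, -6) → (-1, 5, -16); (4, 2, -3) → (4, 2, -7)
T3 scale by (-3, -2, 2): (-1, 5, -16) → (3, -10, -32); (4, 2, -7) → (-12, -4, -14)
T4 scale by (3/2, 3, 3): (3, -10, -32) → (9/2, -30, -96); (-12, -4, -14) → (-18, -12, -42)
T5 reflect across z = 0: (9/2, -30, -96) → (9/2, -30, 96); (-18, -12, -42) → (-18, -12, 42)
T6 shear: y ← y − 2·x: (9/2, -30, 96) → (9/2, -39, 96); (-18, -12, 42) → (-18, 24, 42)

image vertices: (9/2, -39, 96), (-18, 24, 42)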